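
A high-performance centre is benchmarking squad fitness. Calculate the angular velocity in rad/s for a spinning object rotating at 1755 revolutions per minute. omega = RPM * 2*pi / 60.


omega = RPM * 2*pi / 60
= 1755 * 6.28318531 / 60
= 183.783 rad/s

183.783 rad/s


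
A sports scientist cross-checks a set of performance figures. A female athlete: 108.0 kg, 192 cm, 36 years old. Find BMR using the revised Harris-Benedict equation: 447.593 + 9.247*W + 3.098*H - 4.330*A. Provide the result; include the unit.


Intercept = 447.593
Weight contribution = 9.247 * 108.0 = 998.676
Height contribution = 3.098 * 192 = 594.816
Age contribution = 4.33 * 36 = 155.88
BMR = 447.593 + 998.676 + 594.816 - 155.88
= 1885.21 kcal/day

1885.21 kcal/day


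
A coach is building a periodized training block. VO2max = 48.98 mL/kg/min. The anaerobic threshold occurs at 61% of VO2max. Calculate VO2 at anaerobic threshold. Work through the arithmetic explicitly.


AT fraction = 61 / 100 = 0.61
AT VO2 = 48.98 * 0.61
= 29.88 mL/kg/min

29.88 mL/kg/min


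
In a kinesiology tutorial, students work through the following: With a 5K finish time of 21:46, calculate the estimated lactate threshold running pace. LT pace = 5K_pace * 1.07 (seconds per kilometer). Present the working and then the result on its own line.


Race duration = 1306 s for 5 km
Average pace = 1306 / 5 = 261.2 s/km
LT pace = 261.2 * 1.07
= 279.48 s/km

279.48 s/km


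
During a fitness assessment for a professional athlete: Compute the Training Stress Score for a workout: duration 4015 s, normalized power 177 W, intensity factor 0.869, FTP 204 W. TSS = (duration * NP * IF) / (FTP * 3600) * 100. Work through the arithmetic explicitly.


Product = 4015 * 177 * 0.869 = 617559.195
Base = 204 * 3600 = 734400
TSS = 617559.195 / 734400 * 100 = 84.09

84.09 TSS


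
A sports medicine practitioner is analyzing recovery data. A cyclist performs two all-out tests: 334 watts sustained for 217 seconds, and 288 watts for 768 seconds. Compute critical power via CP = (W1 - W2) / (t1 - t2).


W1 = P1 * t1 = 334 * 217 = 72478 J
W2 = P2 * t2 = 288 * 768 = 221184 J
CP = (72478 - 221184) / (217 - 768)
= 269.88 W

269.88 W


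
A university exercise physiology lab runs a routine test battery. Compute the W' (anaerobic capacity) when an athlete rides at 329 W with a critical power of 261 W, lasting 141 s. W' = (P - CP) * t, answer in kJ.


Above-CP power = 68 W
Duration = 141 s
W' = 68 * 141 = 9588 J
Convert: 9588 / 1000 = 9.588 kJ

9.588 kJ


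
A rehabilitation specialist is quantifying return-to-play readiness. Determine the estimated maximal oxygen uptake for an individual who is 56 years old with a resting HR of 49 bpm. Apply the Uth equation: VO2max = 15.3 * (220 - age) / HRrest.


HRmax = 220 - 56 = 164
VO2max = 15.3 * (164 / 49)
= 15.3 * 3.3469
= 51.21 mL/kg/min

51.21 mL/kg/min


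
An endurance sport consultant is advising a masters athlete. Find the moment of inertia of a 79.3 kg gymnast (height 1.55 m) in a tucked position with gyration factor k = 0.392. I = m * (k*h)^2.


Radius of gyration = 0.392 * 1.55 = 0.6076 m
I = 79.3 * 0.6076^2
= 79.3 * 0.369178
= 29.276 kg*m^2

29.276 kg*m^2


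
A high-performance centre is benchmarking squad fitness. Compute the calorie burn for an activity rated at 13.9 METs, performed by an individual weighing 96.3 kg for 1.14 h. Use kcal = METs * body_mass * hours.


Product of METs and mass = 13.9 * 96.3 = 1338.57
Total kcal = 1338.57 * 1.14 = 1525.97 kcal

1525.97 kcal


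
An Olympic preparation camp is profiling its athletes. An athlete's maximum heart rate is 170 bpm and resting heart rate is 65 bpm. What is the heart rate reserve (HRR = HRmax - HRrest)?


HRR = HRmax - HRrest
= 170 - 65
= 105 bpm

105 bpm


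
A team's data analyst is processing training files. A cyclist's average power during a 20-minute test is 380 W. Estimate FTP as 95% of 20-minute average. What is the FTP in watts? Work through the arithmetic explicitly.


FTP = 20-min power * 0.95
= 380 * 0.95
= 361.0 W

361.0 W


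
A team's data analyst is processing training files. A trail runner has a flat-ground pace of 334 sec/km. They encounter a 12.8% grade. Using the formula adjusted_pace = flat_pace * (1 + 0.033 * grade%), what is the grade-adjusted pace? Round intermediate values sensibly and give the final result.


Grade factor = 1 + 0.033 * 12.8 = 1.4224
Adjusted = 334 * 1.4224 = 475.08 sec/km

475.08 s/km


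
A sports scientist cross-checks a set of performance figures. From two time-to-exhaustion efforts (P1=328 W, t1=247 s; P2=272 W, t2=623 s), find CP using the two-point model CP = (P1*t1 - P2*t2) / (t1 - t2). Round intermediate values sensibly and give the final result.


Work in trial 1 = 81016 J
Work in trial 2 = 169456 J
Delta work = -88440 J
Delta time = -376 s
CP = -88440 / -376 = 235.21 W

235.21 W


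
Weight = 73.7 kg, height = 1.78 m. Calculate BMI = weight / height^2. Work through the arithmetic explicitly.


height^2 = 1.78^2 = 3.1684
BMI = 73.7 / 3.1684 = 23.26 kg/m^2

23.26 kg/m^2


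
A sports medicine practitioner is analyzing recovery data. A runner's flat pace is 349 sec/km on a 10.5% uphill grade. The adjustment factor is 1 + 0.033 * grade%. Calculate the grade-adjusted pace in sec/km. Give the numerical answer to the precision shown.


Factor = 1 + 0.033 * 10.5 = 1.3465
Adjusted pace = 349 * 1.3465
= 469.93 sec/km

469.93 s/km


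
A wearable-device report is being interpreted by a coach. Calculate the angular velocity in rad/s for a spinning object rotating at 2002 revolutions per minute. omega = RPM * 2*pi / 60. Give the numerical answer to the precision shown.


omega = RPM * 2*pi / 60
= 2002 * 6.28318531 / 60
= 209.649 rad/s

209.649 rad/s


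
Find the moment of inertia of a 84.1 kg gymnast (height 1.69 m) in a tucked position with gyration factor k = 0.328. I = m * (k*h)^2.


Radius of gyration = 0.328 * 1.69 = 0.55432 m
I = 84.1 * 0.55432^2
= 84.1 * 0.307271
= 25.841 kg*m^2

25.841 kg*m^2


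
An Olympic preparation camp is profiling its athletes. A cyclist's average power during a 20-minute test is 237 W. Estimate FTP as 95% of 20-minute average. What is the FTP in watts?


FTP = 20-min power * 0.95
= 237 * 0.95
= 225.15 W

225.15 W


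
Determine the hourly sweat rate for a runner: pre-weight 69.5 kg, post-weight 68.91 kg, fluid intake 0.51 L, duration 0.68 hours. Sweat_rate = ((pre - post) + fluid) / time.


Mass lost = 69.5 - 68.91 = 0.59 kg
Add fluid consumed: 0.59 + 0.51 = 1.1 L total sweat
Sweat rate = 1.1 / 0.68 = 1.618 L/h

1.618 L/h


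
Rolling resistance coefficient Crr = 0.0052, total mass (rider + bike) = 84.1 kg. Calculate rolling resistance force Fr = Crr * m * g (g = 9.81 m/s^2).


Fr = Crr * m * g
= 0.0052 * 84.1 * 9.81
= 4.29 N

4.29 N


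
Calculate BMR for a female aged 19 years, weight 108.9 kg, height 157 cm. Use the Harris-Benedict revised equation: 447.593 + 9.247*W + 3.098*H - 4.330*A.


Substituting values:
W term = 9.247 * 108.9 = 1006.9983
H term = 3.098 * 157 = 486.386
A term = 4.330 * 19 = 82.27
BMR = 1858.71 kcal/day

1858.71 kcal/day


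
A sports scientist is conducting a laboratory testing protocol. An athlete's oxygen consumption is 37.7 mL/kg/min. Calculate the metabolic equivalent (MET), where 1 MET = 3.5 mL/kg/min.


MET = VO2 / 3.5
= 37.7 / 3.5
= 10.77 METs

10.77 METs


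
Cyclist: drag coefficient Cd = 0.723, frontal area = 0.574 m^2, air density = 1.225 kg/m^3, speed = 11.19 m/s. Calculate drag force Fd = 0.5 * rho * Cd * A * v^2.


v^2 = 11.19^2 = 125.2161
Fd = 0.5 * 1.225 * 0.723 * 0.574 * 125.2161
= 31.829 N

31.829 N


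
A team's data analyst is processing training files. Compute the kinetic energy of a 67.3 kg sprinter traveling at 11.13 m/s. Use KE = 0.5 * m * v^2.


Velocity squared = 123.8769
KE = 0.5 * 67.3 * 123.8769 = 4168.46 J

4168.46 J


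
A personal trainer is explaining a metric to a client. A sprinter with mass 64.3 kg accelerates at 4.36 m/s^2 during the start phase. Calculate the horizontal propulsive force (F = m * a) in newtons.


F = m * a
= 64.3 * 4.36
= 280.35 N

280.35 N


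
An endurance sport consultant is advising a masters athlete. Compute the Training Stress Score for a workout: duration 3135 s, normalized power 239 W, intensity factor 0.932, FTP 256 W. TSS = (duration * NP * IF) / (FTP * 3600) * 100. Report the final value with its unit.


Product = 3135 * 239 * 0.932 = 698314.98
Base = 256 * 3600 = 921600
TSS = 698314.98 / 921600 * 100 = 75.77

75.77 TSS


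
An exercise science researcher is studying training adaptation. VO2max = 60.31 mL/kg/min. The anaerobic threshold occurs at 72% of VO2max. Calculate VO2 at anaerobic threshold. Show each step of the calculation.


AT fraction = 72 / 100 = 0.72
AT VO2 = 60.31 * 0.72
= 43.42 mL/kg/min

43.42 mL/kg/min


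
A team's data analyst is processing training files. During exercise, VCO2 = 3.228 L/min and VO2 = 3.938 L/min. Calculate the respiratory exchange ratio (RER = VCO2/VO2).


RER = VCO2 / VO2
= 3.228 / 3.938
= 0.8197

0.8197


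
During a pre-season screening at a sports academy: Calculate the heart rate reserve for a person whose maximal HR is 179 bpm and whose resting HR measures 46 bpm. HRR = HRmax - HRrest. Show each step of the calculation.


HRmax = 179 bpm
HRrest = 46 bpm
HRR = 179 - 46 = 133 bpm

133 bpm


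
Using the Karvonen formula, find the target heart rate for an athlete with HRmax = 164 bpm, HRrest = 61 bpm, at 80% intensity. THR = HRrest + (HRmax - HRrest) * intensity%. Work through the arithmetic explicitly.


HRR = 164 - 61 = 103
THR = 61 + 103 * 0.8
= 61 + 82.4
= 143.4 bpm

143.4 bpm


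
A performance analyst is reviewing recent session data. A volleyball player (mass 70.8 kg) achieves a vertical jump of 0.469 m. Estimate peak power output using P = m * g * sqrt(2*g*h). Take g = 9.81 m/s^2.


2 * g * h = 2 * 9.81 * 0.469 = 9.20178
sqrt(9.20178) = 3.033444 m/s
P = 70.8 * 9.81 * 3.033444 = 2106.87 W

2106.87 W


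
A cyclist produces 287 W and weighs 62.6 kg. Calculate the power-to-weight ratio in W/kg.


P/W = power / mass
= 287 / 62.6
= 4.585 W/kg

4.585 W/kg


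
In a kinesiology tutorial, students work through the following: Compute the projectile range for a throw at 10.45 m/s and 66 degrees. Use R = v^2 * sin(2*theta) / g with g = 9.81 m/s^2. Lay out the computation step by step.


Two times the angle = 132 degrees
sin(132) = 0.743145
R = 109.2025 * 0.743145 / 9.81 = 8.273 m

8.273 m


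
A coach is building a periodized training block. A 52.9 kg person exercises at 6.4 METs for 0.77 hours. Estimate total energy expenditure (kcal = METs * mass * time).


Energy = METs * mass(kg) * time(h)
= 6.4 * 52.9 * 0.77
= 260.69 kcal

260.69 kcal


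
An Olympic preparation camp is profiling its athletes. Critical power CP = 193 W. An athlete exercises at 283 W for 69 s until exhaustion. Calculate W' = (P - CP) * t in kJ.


P - CP = 283 - 193 = 90 W
W' = 90 * 69 = 6210 J
= 6210 / 1000 = 6.21 kJ

6.21 kJ


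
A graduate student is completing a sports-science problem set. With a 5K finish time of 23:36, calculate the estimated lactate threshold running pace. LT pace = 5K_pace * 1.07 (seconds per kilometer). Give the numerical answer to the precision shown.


Race duration = 1416 s for 5 km
Average pace = 1416 / 5 = 283.2 s/km
LT pace = 283.2 * 1.07
= 303.02 s/km

303.02 s/km


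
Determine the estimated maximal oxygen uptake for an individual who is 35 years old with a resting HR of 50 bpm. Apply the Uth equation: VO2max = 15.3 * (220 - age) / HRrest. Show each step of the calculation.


HRmax = 220 - 35 = 185
VO2max = 15.3 * (185 / 50)
= 15.3 * 3.7
= 56.61 mL/kg/min

56.61 mL/kg/min


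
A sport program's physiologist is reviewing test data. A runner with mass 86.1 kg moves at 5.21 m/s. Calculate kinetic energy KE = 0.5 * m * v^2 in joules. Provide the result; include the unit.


v^2 = 5.21^2 = 27.1441
KE = 0.5 * 86.1 * 27.1441
= 1168.55 J

1168.55 J


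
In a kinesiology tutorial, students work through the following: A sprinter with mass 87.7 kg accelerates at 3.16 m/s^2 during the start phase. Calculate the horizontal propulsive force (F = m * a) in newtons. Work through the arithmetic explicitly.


F = m * a
= 87.7 * 3.16
= 277.13 N

277.13 N


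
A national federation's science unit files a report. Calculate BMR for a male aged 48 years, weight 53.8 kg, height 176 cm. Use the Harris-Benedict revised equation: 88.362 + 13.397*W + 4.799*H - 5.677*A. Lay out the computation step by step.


Substituting values:
W term = 13.397 * 53.8 = 720.7586
H term = 4.799 * 176 = 844.624
A term = 5.677 * 48 = 272.496
BMR = 1381.25 kcal/day

1381.25 kcal/day


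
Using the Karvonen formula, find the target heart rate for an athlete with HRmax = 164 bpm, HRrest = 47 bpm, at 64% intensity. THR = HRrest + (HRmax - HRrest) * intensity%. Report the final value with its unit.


HRR = 164 - 47 = 117
THR = 47 + 117 * 0.64
= 47 + 74.88
= 121.88 bpm

121.88 bpm


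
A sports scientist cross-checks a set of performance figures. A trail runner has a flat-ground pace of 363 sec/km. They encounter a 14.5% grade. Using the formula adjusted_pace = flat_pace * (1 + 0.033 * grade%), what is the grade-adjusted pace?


Grade factor = 1 + 0.033 * 14.5 = 1.4785
Adjusted = 363 * 1.4785 = 536.7 sec/km

536.7 s/km


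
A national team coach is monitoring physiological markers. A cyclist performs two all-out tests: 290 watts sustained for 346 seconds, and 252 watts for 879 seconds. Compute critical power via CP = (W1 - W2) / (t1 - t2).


W1 = P1 * t1 = 290 * 346 = 100340 J
W2 = P2 * t2 = 252 * 879 = 221508 J
CP = (100340 - 221508) / (346 - 879)
= 227.33 W

227.33 W


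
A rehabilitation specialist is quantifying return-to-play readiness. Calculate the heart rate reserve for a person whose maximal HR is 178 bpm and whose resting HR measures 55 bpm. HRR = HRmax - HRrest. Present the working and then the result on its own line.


HRmax = 178 bpm
HRrest = 55 bpm
HRR = 178 - 55 = 123 bpm

123 bpm


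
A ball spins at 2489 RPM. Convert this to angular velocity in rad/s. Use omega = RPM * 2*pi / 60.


omega = 2489 * 2 * pi / 60
= 2489 * 6.28318531 / 60
= 15638.848 / 60
= 260.647 rad/s

260.647 rad/s


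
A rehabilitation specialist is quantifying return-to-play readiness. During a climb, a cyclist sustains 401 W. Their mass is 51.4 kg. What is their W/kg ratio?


Power-to-weight = 401 W / 51.4 kg
= 7.802 W/kg

7.802 W/kg


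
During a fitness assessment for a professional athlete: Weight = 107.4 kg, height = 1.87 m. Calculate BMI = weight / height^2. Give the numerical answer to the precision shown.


height^2 = 1.87^2 = 3.4969
BMI = 107.4 / 3.4969 = 30.71 kg/m^2

30.71 kg/m^2


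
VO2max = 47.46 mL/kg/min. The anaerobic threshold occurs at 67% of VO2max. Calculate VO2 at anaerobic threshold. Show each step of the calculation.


AT fraction = 67 / 100 = 0.67
AT VO2 = 47.46 * 0.67
= 31.8 mL/kg/min

31.8 mL/kg/min


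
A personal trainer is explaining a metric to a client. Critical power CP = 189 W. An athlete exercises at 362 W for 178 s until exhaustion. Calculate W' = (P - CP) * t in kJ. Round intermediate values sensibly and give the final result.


P - CP = 362 - 189 = 173 W
W' = 173 * 178 = 30794 J
= 30794 / 1000 = 30.794 kJ

30.794 kJ


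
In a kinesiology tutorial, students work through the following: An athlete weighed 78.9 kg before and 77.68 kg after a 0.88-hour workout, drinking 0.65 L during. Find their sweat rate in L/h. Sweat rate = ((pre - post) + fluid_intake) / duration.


Body mass change = 1.22 kg
Total sweat loss = 1.22 + 0.65 = 1.87 L
Rate = 1.87 / 0.88 = 2.125 L/h

2.125 L/h


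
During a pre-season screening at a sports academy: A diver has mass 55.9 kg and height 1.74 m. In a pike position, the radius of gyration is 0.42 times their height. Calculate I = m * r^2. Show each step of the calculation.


r = 0.42 * 1.74 = 0.7308 m
I = m * r^2 = 55.9 * 0.534069 = 29.854 kg*m^2

29.854 kg*m^2


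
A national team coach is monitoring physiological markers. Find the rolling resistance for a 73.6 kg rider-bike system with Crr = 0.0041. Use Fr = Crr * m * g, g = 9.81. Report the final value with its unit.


m * g = 73.6 * 9.81 = 722.016 N
Fr = 0.0041 * 722.016 = 2.96 N

2.96 N


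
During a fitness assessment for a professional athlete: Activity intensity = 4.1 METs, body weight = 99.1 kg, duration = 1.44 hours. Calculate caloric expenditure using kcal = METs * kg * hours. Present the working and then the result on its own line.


kcal = 4.1 * 99.1 * 1.44
= 406.31 * 1.44
= 585.09 kcal

585.09 kcal


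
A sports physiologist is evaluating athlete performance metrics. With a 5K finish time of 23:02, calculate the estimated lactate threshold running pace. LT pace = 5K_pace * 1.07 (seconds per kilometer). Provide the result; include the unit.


Race duration = 1382 s for 5 km
Average pace = 1382 / 5 = 276.4 s/km
LT pace = 276.4 * 1.07
= 295.75 s/km

295.75 s/km


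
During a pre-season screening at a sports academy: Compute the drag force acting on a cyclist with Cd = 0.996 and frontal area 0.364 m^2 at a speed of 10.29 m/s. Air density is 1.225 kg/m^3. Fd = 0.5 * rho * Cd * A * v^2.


Step 1: v^2 = 105.8841
Step 2: Fd = 0.5 * 1.225 * 0.996 * 0.364 * 105.8841
= 23.512 N

23.512 N


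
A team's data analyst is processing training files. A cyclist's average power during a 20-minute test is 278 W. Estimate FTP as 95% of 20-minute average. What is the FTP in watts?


FTP = 20-min power * 0.95
= 278 * 0.95
= 264.1 W

264.1 W


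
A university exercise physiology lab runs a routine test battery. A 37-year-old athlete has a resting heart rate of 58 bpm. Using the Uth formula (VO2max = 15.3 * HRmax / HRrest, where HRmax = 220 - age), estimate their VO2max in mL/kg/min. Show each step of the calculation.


HRmax = 220 - 37 = 183 bpm
Ratio = HRmax / HRrest = 183 / 58 = 3.1552
VO2max = 15.3 * 3.1552 = 48.27 mL/kg/min

48.27 mL/kg/min


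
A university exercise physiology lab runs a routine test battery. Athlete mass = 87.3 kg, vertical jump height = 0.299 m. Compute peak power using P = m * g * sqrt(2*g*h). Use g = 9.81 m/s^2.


sqrt(2 * 9.81 * 0.299) = sqrt(5.86638) = 2.422061 m/s
P = 87.3 * 9.81 * 2.422061
= 2074.28 W

2074.28 W


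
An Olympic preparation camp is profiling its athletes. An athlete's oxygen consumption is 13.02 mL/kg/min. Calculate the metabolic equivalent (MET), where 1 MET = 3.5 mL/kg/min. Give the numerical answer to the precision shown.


MET = VO2 / 3.5
= 13.02 / 3.5
= 3.72 METs

3.72 METs


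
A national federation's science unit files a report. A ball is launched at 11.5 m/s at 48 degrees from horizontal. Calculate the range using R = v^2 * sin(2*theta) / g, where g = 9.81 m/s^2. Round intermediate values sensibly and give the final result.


sin(2 * 48) = sin(96) = 0.994522
v^2 = 11.5^2 = 132.25
R = 132.25 * 0.994522 / 9.81
= 13.407 m

13.407 m


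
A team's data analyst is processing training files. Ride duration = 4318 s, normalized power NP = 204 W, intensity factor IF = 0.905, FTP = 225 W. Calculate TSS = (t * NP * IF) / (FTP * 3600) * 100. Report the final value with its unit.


Numerator = 4318 * 204 * 0.905 = 797189.16
Denominator = 225 * 3600 = 810000
TSS = 797189.16 / 810000 * 100
= 98.42

98.42 TSS


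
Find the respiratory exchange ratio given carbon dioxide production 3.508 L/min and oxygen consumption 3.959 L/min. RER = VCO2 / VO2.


VCO2 = 3.508 L/min
VO2 = 3.959 L/min
RER = 3.508 / 3.959 = 0.8861

0.8861


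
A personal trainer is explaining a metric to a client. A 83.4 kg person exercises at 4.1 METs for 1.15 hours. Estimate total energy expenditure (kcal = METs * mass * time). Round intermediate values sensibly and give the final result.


Energy = METs * mass(kg) * time(h)
= 4.1 * 83.4 * 1.15
= 393.23 kcal

393.23 kcal


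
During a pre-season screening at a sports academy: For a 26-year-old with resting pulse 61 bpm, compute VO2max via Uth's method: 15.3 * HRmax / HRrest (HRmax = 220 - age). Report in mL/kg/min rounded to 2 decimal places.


Step 1: HRmax = 220 - 26 = 194 bpm
Step 2: Ratio = 194 / 61 = 3.1803
Step 3: VO2max = 15.3 * 3.1803 = 48.66 mL/kg/min

48.66 mL/kg/min


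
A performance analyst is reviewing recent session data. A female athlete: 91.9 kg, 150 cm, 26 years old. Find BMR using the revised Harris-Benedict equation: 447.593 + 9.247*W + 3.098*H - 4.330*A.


Intercept = 447.593
Weight contribution = 9.247 * 91.9 = 849.7993
Height contribution = 3.098 * 150 = 464.7
Age contribution = 4.33 * 26 = 112.58
BMR = 447.593 + 849.7993 + 464.7 - 112.58
= 1649.51 kcal/day

1649.51 kcal/day


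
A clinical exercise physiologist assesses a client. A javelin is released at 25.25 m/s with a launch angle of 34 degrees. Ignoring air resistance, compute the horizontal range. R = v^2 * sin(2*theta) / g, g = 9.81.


Launch speed squared = 637.5625
sin(2 * 34 deg) = 0.927184
Range = 637.5625 * 0.927184 / 9.81
= 60.259 m

60.259 m


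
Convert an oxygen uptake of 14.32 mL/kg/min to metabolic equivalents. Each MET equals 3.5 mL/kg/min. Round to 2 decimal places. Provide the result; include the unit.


One MET = 3.5 mL/kg/min
Number of METs = 14.32 / 3.5
= 4.09 METs

4.09 METs


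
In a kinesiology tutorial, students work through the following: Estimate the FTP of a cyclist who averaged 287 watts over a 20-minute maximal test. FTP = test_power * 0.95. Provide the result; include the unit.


FTP = 287 * 0.95 = 272.65 W

272.65 W


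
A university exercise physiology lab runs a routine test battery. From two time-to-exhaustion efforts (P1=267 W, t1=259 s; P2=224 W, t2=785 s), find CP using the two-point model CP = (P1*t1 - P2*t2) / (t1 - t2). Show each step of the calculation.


Work in trial 1 = 69153 J
Work in trial 2 = 175840 J
Delta work = -106687 J
Delta time = -526 s
CP = -106687 / -526 = 202.83 W

202.83 W


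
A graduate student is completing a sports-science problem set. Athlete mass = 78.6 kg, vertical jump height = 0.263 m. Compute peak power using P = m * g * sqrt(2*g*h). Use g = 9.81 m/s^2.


sqrt(2 * 9.81 * 0.263) = sqrt(5.16006) = 2.271577 m/s
P = 78.6 * 9.81 * 2.271577
= 1751.54 W

1751.54 W


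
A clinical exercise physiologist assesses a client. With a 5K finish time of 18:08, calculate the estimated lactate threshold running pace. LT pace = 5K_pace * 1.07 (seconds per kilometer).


Race duration = 1088 s for 5 km
Average pace = 1088 / 5 = 217.6 s/km
LT pace = 217.6 * 1.07
= 232.83 s/km

232.83 s/km


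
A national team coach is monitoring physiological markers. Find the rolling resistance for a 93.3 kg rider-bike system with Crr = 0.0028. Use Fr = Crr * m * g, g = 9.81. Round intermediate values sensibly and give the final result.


m * g = 93.3 * 9.81 = 915.273 N
Fr = 0.0028 * 915.273 = 2.563 N

2.563 N


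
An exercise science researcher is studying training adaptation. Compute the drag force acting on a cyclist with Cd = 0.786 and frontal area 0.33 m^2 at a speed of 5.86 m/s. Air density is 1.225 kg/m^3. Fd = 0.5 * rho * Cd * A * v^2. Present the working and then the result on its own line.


Step 1: v^2 = 34.3396
Step 2: Fd = 0.5 * 1.225 * 0.786 * 0.33 * 34.3396
= 5.456 N

5.456 N


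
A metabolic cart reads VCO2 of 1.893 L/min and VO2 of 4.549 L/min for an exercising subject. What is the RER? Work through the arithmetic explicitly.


RER = VCO2 / VO2 = 1.893 / 4.549 = 0.4161

0.4161


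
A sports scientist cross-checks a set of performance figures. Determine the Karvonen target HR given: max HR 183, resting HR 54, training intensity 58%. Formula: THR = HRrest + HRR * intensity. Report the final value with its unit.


HRR = HRmax - HRrest = 183 - 54 = 129
THR = 54 + 129 * 0.58
= 128.82 bpm

128.82 bpm


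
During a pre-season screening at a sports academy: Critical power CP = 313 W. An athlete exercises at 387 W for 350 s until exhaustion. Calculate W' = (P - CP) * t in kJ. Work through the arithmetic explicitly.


P - CP = 387 - 313 = 74 W
W' = 74 * 350 = 25900 J
= 25900 / 1000 = 25.9 kJ

25.9 kJ


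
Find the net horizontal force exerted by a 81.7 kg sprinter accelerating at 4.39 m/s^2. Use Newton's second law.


Newton's second law: F = m * a
F = 81.7 * 4.39 = 358.66 N

358.66 N


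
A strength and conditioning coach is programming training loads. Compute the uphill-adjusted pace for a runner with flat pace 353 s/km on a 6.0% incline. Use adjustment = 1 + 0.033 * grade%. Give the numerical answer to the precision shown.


Adjustment factor = 1 + 0.033 * 6.0 = 1.198
Grade-adjusted pace = 353 * 1.198 = 422.89 s/km

422.89 s/km


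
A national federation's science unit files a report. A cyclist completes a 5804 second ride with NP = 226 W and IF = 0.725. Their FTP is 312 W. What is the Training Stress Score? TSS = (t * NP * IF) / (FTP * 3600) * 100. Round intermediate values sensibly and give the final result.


t * NP * IF = 5804 * 226 * 0.725 = 950985.4
FTP * 3600 = 1123200
TSS = (950985.4 / 1123200) * 100 = 84.67

84.67 TSS


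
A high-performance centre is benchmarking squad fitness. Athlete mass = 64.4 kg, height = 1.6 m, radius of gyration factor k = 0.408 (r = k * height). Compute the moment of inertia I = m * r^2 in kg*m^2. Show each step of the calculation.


r = k * height = 0.408 * 1.6 = 0.6528 m
r^2 = 0.6528^2 = 0.426148
I = 64.4 * 0.426148 = 27.444 kg*m^2

27.444 kg*m^2


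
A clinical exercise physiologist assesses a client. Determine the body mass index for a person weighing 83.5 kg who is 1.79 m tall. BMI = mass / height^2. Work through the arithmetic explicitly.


BMI = mass / height^2
= 83.5 / 1.79^2
= 83.5 / 3.2041
= 26.06 kg/m^2

26.06 kg/m^2


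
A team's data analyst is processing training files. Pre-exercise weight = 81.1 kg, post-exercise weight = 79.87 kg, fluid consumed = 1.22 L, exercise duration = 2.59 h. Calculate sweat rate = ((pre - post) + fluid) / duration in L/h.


Weight loss = 81.1 - 79.87 = 1.23 kg (approx L)
Total sweat = 1.23 + 1.22 = 2.45 L
Sweat rate = 2.45 / 2.59 = 0.946 L/h

0.946 L/h


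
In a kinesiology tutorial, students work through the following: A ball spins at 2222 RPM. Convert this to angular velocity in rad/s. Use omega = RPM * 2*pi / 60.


omega = 2222 * 2 * pi / 60
= 2222 * 6.28318531 / 60
= 13961.238 / 60
= 232.687 rad/s

232.687 rad/s


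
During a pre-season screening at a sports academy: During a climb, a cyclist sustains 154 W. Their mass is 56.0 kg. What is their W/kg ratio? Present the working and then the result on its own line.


Power-to-weight = 154 W / 56.0 kg
= 2.75 W/kg

2.75 W/kg


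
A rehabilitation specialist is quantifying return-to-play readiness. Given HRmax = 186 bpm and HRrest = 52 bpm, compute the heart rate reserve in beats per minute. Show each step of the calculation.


Heart rate reserve = maximum HR minus resting HR
HRR = 186 - 52 = 134 bpm

134 bpm


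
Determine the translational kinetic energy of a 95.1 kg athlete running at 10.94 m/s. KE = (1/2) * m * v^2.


KE = 0.5 * m * v^2
= 0.5 * 95.1 * 10.94^2
= 0.5 * 95.1 * 119.6836
= 5690.96 J

5690.96 J


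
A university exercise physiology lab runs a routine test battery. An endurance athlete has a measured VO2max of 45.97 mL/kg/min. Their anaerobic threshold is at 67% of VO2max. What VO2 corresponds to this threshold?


Anaerobic threshold VO2 = VO2max * 67%
= 45.97 * 0.67
= 30.8 mL/kg/min

30.8 mL/kg/min


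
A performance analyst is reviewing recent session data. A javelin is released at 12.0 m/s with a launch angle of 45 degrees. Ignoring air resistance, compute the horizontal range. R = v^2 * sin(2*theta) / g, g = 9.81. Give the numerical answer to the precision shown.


Launch speed squared = 144.0
sin(2 * 45 deg) = 1.0
Range = 144.0 * 1.0 / 9.81
= 14.679 m

14.679 m


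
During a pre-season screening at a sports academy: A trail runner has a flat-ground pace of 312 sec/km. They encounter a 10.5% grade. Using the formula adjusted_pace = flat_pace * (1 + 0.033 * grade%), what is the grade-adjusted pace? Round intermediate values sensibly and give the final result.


Grade factor = 1 + 0.033 * 10.5 = 1.3465
Adjusted = 312 * 1.3465 = 420.11 sec/km

420.11 s/km


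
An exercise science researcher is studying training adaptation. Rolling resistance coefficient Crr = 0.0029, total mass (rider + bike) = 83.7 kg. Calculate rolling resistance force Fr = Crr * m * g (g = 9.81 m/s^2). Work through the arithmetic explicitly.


Fr = Crr * m * g
= 0.0029 * 83.7 * 9.81
= 2.381 N

2.381 N


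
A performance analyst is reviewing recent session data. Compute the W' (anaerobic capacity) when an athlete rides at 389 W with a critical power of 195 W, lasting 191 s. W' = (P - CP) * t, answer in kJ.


Above-CP power = 194 W
Duration = 191 s
W' = 194 * 191 = 37054 J
Convert: 37054 / 1000 = 37.054 kJ

37.054 kJ


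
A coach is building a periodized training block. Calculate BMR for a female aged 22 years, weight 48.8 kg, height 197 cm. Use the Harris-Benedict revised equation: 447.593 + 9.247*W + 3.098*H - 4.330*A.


Substituting values:
W term = 9.247 * 48.8 = 451.2536
H term = 3.098 * 197 = 610.306
A term = 4.330 * 22 = 95.26
BMR = 1413.89 kcal/day

1413.89 kcal/day


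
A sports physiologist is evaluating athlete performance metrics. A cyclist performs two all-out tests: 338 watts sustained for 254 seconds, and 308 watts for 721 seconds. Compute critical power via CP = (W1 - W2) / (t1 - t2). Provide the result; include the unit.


W1 = P1 * t1 = 338 * 254 = 85852 J
W2 = P2 * t2 = 308 * 721 = 222068 J
CP = (85852 - 222068) / (254 - 721)
= 291.68 W

291.68 W


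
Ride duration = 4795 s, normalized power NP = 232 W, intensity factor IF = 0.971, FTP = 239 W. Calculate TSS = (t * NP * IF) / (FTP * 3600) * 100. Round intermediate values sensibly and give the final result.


Numerator = 4795 * 232 * 0.971 = 1080179.24
Denominator = 239 * 3600 = 860400
TSS = 1080179.24 / 860400 * 100
= 125.54

125.54 TSS


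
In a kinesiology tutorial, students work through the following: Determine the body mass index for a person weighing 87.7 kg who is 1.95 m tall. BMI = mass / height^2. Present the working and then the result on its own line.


BMI = mass / height^2
= 87.7 / 1.95^2
= 87.7 / 3.8025
= 23.06 kg/m^2

23.06 kg/m^2


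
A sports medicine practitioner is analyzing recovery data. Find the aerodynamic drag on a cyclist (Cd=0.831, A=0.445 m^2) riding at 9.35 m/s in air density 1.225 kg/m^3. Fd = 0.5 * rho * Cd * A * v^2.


Fd = 0.5 * 1.225 * 0.831 * 0.445 * 9.35^2
= 0.5 * 1.225 * 0.831 * 0.445 * 87.4225
= 19.801 N

19.801 N


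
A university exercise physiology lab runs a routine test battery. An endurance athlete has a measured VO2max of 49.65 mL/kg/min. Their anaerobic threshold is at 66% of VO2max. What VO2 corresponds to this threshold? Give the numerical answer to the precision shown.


Anaerobic threshold VO2 = VO2max * 66%
= 49.65 * 0.66
= 32.77 mL/kg/min

32.77 mL/kg/min


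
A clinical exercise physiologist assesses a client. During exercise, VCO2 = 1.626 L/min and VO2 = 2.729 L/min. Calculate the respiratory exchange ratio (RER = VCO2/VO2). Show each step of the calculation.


RER = VCO2 / VO2
= 1.626 / 2.729
= 0.5958

0.5958


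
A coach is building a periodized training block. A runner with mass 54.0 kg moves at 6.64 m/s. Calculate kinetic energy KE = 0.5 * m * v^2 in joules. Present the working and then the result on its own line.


v^2 = 6.64^2 = 44.0896
KE = 0.5 * 54.0 * 44.0896
= 1190.42 J

1190.42 J


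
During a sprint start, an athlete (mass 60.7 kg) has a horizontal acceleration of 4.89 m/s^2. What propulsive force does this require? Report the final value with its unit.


Propulsive force = mass * acceleration
= 60.7 kg * 4.89 m/s^2
= 296.82 N

296.82 N


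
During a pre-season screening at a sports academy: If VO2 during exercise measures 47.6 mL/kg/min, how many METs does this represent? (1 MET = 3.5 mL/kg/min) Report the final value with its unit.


METs = VO2 / 3.5 = 47.6 / 3.5 = 13.6

13.6 METs


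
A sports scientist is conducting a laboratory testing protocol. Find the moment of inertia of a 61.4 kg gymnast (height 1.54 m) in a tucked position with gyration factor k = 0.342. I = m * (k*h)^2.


Radius of gyration = 0.342 * 1.54 = 0.52668 m
I = 61.4 * 0.52668^2
= 61.4 * 0.277392
= 17.032 kg*m^2

17.032 kg*m^2


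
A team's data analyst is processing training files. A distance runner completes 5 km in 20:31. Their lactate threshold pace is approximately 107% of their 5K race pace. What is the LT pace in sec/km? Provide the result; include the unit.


Convert to seconds: 20 min 31 s = 1231 s
Pace per km = 1231 / 5 = 246.2 s/km
LT pace = 246.2 * 1.07 = 263.43 s/km

263.43 s/km


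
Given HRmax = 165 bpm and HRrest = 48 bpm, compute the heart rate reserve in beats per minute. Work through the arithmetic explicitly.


Heart rate reserve = maximum HR minus resting HR
HRR = 165 - 48 = 117 bpm

117 bpm


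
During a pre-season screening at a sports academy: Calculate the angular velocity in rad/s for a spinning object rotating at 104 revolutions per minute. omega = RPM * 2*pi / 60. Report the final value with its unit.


omega = RPM * 2*pi / 60
= 104 * 6.28318531 / 60
= 10.891 rad/s

10.891 rad/s


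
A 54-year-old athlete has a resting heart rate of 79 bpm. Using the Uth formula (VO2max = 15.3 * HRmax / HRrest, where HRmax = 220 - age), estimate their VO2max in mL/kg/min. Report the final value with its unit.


HRmax = 220 - 54 = 166 bpm
Ratio = HRmax / HRrest = 166 / 79 = 2.1013
VO2max = 15.3 * 2.1013 = 32.15 mL/kg/min

32.15 mL/kg/min


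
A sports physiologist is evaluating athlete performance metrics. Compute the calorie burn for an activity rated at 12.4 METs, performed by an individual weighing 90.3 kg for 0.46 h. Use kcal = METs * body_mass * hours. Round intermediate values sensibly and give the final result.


Product of METs and mass = 12.4 * 90.3 = 1119.72
Total kcal = 1119.72 * 0.46 = 515.07 kcal

515.07 kcal


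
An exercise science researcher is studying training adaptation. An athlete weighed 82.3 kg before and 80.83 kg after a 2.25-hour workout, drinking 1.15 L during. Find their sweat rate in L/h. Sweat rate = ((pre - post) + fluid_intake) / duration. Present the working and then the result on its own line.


Body mass change = 1.47 kg
Total sweat loss = 1.47 + 1.15 = 2.62 L
Rate = 2.62 / 2.25 = 1.164 L/h

1.164 L/h


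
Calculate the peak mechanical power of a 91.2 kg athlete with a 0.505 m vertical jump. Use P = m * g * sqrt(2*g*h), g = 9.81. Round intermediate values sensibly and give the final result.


First, sqrt(2gh) = sqrt(2 * 9.81 * 0.505)
= sqrt(9.9081) = 3.147713 m/s
Power = 91.2 * 9.81 * 3.147713 = 2816.17 W

2816.17 W


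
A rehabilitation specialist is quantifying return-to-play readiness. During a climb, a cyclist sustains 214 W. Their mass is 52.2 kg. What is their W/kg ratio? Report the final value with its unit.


Power-to-weight = 214 W / 52.2 kg
= 4.1 W/kg

4.1 W/kg


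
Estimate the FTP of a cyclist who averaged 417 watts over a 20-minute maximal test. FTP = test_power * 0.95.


FTP = 417 * 0.95 = 396.15 W

396.15 W


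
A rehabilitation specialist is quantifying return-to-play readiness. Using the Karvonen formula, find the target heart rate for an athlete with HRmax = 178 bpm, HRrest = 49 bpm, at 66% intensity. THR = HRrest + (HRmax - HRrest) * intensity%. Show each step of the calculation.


HRR = 178 - 49 = 129
THR = 49 + 129 * 0.66
= 49 + 85.14
= 134.14 bpm

134.14 bpm


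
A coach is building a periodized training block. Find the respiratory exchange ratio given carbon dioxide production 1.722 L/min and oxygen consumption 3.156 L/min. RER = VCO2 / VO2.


VCO2 = 1.722 L/min
VO2 = 3.156 L/min
RER = 1.722 / 3.156 = 0.5456

0.5456


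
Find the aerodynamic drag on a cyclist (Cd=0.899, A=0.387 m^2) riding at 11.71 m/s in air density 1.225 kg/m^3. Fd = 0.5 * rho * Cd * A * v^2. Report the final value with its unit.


Fd = 0.5 * 1.225 * 0.899 * 0.387 * 11.71^2
= 0.5 * 1.225 * 0.899 * 0.387 * 137.1241
= 29.221 N

29.221 N


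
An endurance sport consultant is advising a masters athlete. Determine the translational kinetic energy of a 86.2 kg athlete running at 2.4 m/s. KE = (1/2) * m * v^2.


KE = 0.5 * m * v^2
= 0.5 * 86.2 * 2.4^2
= 0.5 * 86.2 * 5.76
= 248.26 J

248.26 J


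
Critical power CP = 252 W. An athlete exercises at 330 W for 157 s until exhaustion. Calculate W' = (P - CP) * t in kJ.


P - CP = 330 - 252 = 78 W
W' = 78 * 157 = 12246 J
= 12246 / 1000 = 12.246 kJ

12.246 kJ


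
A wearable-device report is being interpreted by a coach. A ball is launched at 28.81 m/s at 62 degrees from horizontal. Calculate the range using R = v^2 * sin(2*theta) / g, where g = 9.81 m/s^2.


sin(2 * 62) = sin(124) = 0.829038
v^2 = 28.81^2 = 830.0161
R = 830.0161 * 0.829038 / 9.81
= 70.144 m

70.144 m


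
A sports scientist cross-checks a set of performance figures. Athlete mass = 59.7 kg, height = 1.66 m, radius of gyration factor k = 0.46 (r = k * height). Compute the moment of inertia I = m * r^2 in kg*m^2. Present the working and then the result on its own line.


r = k * height = 0.46 * 1.66 = 0.7636 m
r^2 = 0.7636^2 = 0.583085
I = 59.7 * 0.583085 = 34.81 kg*m^2

34.81 kg*m^2


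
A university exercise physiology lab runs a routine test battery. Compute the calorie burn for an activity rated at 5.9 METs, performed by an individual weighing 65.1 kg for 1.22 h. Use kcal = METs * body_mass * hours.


Product of METs and mass = 5.9 * 65.1 = 384.09
Total kcal = 384.09 * 1.22 = 468.59 kcal

468.59 kcal


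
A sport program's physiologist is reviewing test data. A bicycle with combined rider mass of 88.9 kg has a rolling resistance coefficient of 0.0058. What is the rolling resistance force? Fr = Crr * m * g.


Fr = 0.0058 * 88.9 * 9.81
= 0.51562 * 9.81
= 5.058 N

5.058 N


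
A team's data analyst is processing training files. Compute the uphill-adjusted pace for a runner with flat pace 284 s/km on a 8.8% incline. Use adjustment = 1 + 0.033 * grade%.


Adjustment factor = 1 + 0.033 * 8.8 = 1.2904
Grade-adjusted pace = 284 * 1.2904 = 366.47 s/km

366.47 s/km


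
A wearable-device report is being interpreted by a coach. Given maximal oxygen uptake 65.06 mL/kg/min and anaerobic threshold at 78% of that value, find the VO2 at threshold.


Percentage as decimal = 0.78
VO2 at AT = 65.06 * 0.78 = 50.75 mL/kg/min

50.75 mL/kg/min


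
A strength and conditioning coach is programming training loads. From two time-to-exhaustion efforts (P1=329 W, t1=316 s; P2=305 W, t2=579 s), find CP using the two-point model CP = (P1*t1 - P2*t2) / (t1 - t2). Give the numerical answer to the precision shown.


Work in trial 1 = 103964 J
Work in trial 2 = 176595 J
Delta work = -72631 J
Delta time = -263 s
CP = -72631 / -263 = 276.16 W

276.16 W


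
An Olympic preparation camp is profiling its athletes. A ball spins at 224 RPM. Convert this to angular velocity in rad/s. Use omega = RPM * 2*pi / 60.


omega = 224 * 2 * pi / 60
= 224 * 6.28318531 / 60
= 1407.434 / 60
= 23.457 rad/s

23.457 rad/s


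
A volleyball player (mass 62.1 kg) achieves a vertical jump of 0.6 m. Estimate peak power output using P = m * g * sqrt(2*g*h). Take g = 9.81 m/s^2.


2 * g * h = 2 * 9.81 * 0.6 = 11.772
sqrt(11.772) = 3.431035 m/s
P = 62.1 * 9.81 * 3.431035 = 2090.19 W

2090.19 W


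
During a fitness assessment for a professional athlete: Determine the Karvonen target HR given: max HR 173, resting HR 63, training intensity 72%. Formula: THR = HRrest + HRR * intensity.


HRR = HRmax - HRrest = 173 - 63 = 110
THR = 63 + 110 * 0.72
= 142.2 bpm

142.2 bpm
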